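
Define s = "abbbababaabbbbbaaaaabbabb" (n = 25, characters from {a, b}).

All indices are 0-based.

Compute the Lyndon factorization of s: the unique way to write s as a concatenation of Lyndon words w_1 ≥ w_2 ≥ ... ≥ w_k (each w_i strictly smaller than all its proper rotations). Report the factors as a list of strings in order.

["abbb", "ab", "ab", "aabbbbb", "aaaaabbabb"]

emit factor 1: 'abbb' (i=0, period=4)
emit factor 2: 'ab' (i=4, period=2)
emit factor 3: 'ab' (i=6, period=2)
emit factor 4: 'aabbbbb' (i=8, period=7)
emit factor 5: 'aaaaabbabb' (i=15, period=10)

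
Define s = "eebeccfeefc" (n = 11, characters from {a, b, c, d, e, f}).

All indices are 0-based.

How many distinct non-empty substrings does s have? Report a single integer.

58

rank | idx | suffix
   0 |   2 | beccfeefc
   1 |  10 | c
   2 |   4 | ccfeefc
   3 |   5 | cfeefc
   4 |   1 | ebeccfeefc
   5 |   3 | eccfeefc
   6 |   0 | eebeccfeefc
   7 |   7 | eefc
   8 |   8 | efc
   9 |   9 | fc
  10 |   6 | feefc

SA = [2, 10, 4, 5, 1, 3, 0, 7, 8, 9, 6]
i: (SA[i-1],SA[i]) lcp shared
  1: (2,10) 0 ''
  2: (10,4) 1 'c'
  3: (4,5) 1 'c'
  4: (5,1) 0 ''
  5: (1,3) 1 'e'
  6: (3,0) 1 'e'
  7: (0,7) 2 'ee'
  8: (7,8) 1 'e'
  9: (8,9) 0 ''
  10: (9,6) 1 'f'

n(n+1)/2 = 11·12/2 = 66
Σ LCP = 0 + 0 + 1 + 1 + 0 + 1 + 1 + 2 + 1 + 0 + 1 = 8
distinct = 66 − 8 = 58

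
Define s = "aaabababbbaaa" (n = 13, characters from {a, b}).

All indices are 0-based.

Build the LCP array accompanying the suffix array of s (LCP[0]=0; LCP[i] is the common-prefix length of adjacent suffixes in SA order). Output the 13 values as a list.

rank→(start, suffix):
  0 → (12, 'a')
  1 → (11, 'aa')
  2 → (10, 'aaa')
  3 → (0, 'aaabababbbaaa')
  4 → (1, 'aabababbbaaa')
  5 → (2, 'abababbbaaa')
  6 → (4, 'ababbbaaa')
  7 → (6, 'abbbaaa')
  8 → (9, 'baaa')
  9 → (3, 'bababbbaaa')
  10 → (5, 'babbbaaa')
  11 → (8, 'bbaaa')
  12 → (7, 'bbbaaa')

SA = [12, 11, 10, 0, 1, 2, 4, 6, 9, 3, 5, 8, 7]
[i] adj suffixes → lcp
  [1] 12/11 → 1 ('a')
  [2] 11/10 → 2 ('aa')
  [3] 10/0 → 3 ('aaa')
  [4] 0/1 → 2 ('aa')
  [5] 1/2 → 1 ('a')
  [6] 2/4 → 4 ('abab')
  [7] 4/6 → 2 ('ab')
  [8] 6/9 → 0 ('')
  [9] 9/3 → 2 ('ba')
  [10] 3/5 → 3 ('bab')
  [11] 5/8 → 1 ('b')
  [12] 8/7 → 2 ('bb')

[0, 1, 2, 3, 2, 1, 4, 2, 0, 2, 3, 1, 2]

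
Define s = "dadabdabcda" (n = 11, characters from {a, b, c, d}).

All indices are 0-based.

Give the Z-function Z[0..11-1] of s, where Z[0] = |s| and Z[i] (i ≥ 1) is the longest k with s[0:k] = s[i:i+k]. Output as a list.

[11, 0, 2, 0, 0, 2, 0, 0, 0, 2, 0]

Z[0]=11
i=1: outside box; Z[1]=0
i=2: outside box; Z[2]=2 scan→box=[2,4)
i=3: min(r-i=1, Z[1]=0)=0; Z[3]=0
i=4: outside box; Z[4]=0
i=5: outside box; Z[5]=2 scan→box=[5,7)
i=6: min(r-i=1, Z[1]=0)=0; Z[6]=0
i=7: outside box; Z[7]=0
i=8: outside box; Z[8]=0
i=9: outside box; Z[9]=2 scan→box=[9,11)
i=10: min(r-i=1, Z[1]=0)=0; Z[10]=0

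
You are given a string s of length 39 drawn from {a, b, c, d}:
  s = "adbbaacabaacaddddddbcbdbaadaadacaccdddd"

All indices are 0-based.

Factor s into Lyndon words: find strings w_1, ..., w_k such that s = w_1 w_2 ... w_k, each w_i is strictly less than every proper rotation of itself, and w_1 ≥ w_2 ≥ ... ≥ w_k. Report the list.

emit factor 1: 'adbb' (i=0, period=4)
emit factor 2: 'aacabaacaddddddbcbdbaadaadacaccdddd' (i=4, period=35)

["adbb", "aacabaacaddddddbcbdbaadaadacaccdddd"]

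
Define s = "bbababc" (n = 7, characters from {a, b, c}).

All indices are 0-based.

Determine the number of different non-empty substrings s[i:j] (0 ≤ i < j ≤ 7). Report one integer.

21

rank | idx | suffix
   0 |   2 | ababc
   1 |   4 | abc
   2 |   1 | bababc
   3 |   3 | babc
   4 |   0 | bbababc
   5 |   5 | bc
   6 |   6 | c

SA = [2, 4, 1, 3, 0, 5, 6]
[i] adj suffixes → lcp
  [1] 2/4 → 2 ('ab')
  [2] 4/1 → 0 ('')
  [3] 1/3 → 3 ('bab')
  [4] 3/0 → 1 ('b')
  [5] 0/5 → 1 ('b')
  [6] 5/6 → 0 ('')

n(n+1)/2 = 7·8/2 = 28
Σ LCP = 0 + 2 + 0 + 3 + 1 + 1 + 0 = 7
distinct = 28 − 7 = 21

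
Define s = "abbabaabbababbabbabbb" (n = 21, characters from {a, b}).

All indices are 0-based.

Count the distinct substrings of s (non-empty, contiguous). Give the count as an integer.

165

rank→(start, suffix):
  0 → (5, 'aabbababbabbabbb')
  1 → (3, 'abaabbababbabbabbb')
  2 → (9, 'ababbabbabbb')
  3 → (0, 'abbabaabbababbabbabbb')
  4 → (6, 'abbababbabbabbb')
  5 → (11, 'abbabbabbb')
  6 → (14, 'abbabbb')
  7 → (17, 'abbb')
  8 → (20, 'b')
  9 → (4, 'baabbababbabbabbb')
  10 → (2, 'babaabbababbabbabbb')
  11 → (8, 'bababbabbabbb')
  12 → (10, 'babbabbabbb')
  13 → (13, 'babbabbb')
  14 → (16, 'babbb')
  15 → (19, 'bb')
  16 → (1, 'bbabaabbababbabbabbb')
  17 → (7, 'bbababbabbabbb')
  18 → (12, 'bbabbabbb')
  19 → (15, 'bbabbb')
  20 → (18, 'bbb')

SA = [5, 3, 9, 0, 6, 11, 14, 17, 20, 4, 2, 8, 10, 13, 16, 19, 1, 7, 12, 15, 18]
i: (SA[i-1],SA[i]) lcp shared
  1: (5,3) 1 'a'
  2: (3,9) 3 'aba'
  3: (9,0) 2 'ab'
  4: (0,6) 6 'abbaba'
  5: (6,11) 5 'abbab'
  6: (11,14) 6 'abbabb'
  7: (14,17) 3 'abb'
  8: (17,20) 0 ''
  9: (20,4) 1 'b'
  10: (4,2) 2 'ba'
  11: (2,8) 4 'baba'
  12: (8,10) 3 'bab'
  13: (10,13) 7 'babbabb'
  14: (13,16) 4 'babb'
  15: (16,19) 1 'b'
  16: (19,1) 2 'bb'
  17: (1,7) 5 'bbaba'
  18: (7,12) 4 'bbab'
  19: (12,15) 5 'bbabb'
  20: (15,18) 2 'bb'

n(n+1)/2 = 21·22/2 = 231
Σ LCP = 0 + 1 + 3 + 2 + 6 + 5 + 6 + 3 + 0 + 1 + 2 + 4 + 3 + 7 + 4 + 1 + 2 + 5 + 4 + 5 + 2 = 66
distinct = 231 − 66 = 165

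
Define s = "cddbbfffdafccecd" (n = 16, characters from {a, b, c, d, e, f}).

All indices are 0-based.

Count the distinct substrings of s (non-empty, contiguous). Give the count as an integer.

124

sorted suffixes:
  #0 SA[0]=9  'afccecd'
  #1 SA[1]=3  'bbfffdafccecd'
  #2 SA[2]=4  'bfffdafccecd'
  #3 SA[3]=11  'ccecd'
  #4 SA[4]=14  'cd'
  #5 SA[5]=0  'cddbbfffdafccecd'
  #6 SA[6]=12  'cecd'
  #7 SA[7]=15  'd'
  #8 SA[8]=8  'dafccecd'
  #9 SA[9]=2  'dbbfffdafccecd'
  #10 SA[10]=1  'ddbbfffdafccecd'
  #11 SA[11]=13  'ecd'
  #12 SA[12]=10  'fccecd'
  #13 SA[13]=7  'fdafccecd'
  #14 SA[14]=6  'ffdafccecd'
  #15 SA[15]=5  'fffdafccecd'

SA = [9, 3, 4, 11, 14, 0, 12, 15, 8, 2, 1, 13, 10, 7, 6, 5]
[i] adj suffixes → lcp
  [1] 9/3 → 0 ('')
  [2] 3/4 → 1 ('b')
  [3] 4/11 → 0 ('')
  [4] 11/14 → 1 ('c')
  [5] 14/0 → 2 ('cd')
  [6] 0/12 → 1 ('c')
  [7] 12/15 → 0 ('')
  [8] 15/8 → 1 ('d')
  [9] 8/2 → 1 ('d')
  [10] 2/1 → 1 ('d')
  [11] 1/13 → 0 ('')
  [12] 13/10 → 0 ('')
  [13] 10/7 → 1 ('f')
  [14] 7/6 → 1 ('f')
  [15] 6/5 → 2 ('ff')

n(n+1)/2 = 16·17/2 = 136
Σ LCP = 0 + 0 + 1 + 0 + 1 + 2 + 1 + 0 + 1 + 1 + 1 + 0 + 0 + 1 + 1 + 2 = 12
distinct = 136 − 12 = 124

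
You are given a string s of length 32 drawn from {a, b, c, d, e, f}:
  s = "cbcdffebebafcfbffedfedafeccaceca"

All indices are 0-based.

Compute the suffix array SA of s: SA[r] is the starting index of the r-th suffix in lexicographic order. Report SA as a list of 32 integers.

rank | idx | suffix
   0 |  31 | a
   1 |  27 | aceca
   2 |  10 | afcfbffedfedafeccaceca
   3 |  22 | afeccaceca
   4 |   9 | bafcfbffedfedafeccaceca
   5 |   1 | bcdffebebafcfbffedfedafeccaceca
   6 |   7 | bebafcfbffedfedafeccaceca
   7 |  14 | bffedfedafeccaceca
   8 |  30 | ca
   9 |  26 | caceca
  10 |   0 | cbcdffebebafcfbffedfedafeccaceca
  11 |  25 | ccaceca
  12 |   2 | cdffebebafcfbffedfedafeccaceca
  13 |  28 | ceca
  14 |  12 | cfbffedfedafeccaceca
  15 |  21 | dafeccaceca
  16 |  18 | dfedafeccaceca
  17 |   3 | dffebebafcfbffedfedafeccaceca
  18 |   8 | ebafcfbffedfedafeccaceca
  19 |   6 | ebebafcfbffedfedafeccaceca
  20 |  29 | eca
  21 |  24 | eccaceca
  22 |  20 | edafeccaceca
  23 |  17 | edfedafeccaceca
  24 |  13 | fbffedfedafeccaceca
  25 |  11 | fcfbffedfedafeccaceca
  26 |   5 | febebafcfbffedfedafeccaceca
  27 |  23 | feccaceca
  28 |  19 | fedafeccaceca
  29 |  16 | fedfedafeccaceca
  30 |   4 | ffebebafcfbffedfedafeccaceca
  31 |  15 | ffedfedafeccaceca

[31, 27, 10, 22, 9, 1, 7, 14, 30, 26, 0, 25, 2, 28, 12, 21, 18, 3, 8, 6, 29, 24, 20, 17, 13, 11, 5, 23, 19, 16, 4, 15]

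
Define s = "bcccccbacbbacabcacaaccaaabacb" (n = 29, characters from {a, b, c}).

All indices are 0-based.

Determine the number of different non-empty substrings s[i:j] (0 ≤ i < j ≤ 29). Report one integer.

381

rank→(start, suffix):
  0 → (22, 'aaabacb')
  1 → (23, 'aabacb')
  2 → (18, 'aaccaaabacb')
  3 → (24, 'abacb')
  4 → (13, 'abcacaaccaaabacb')
  5 → (16, 'acaaccaaabacb')
  6 → (11, 'acabcacaaccaaabacb')
  7 → (26, 'acb')
  8 → (7, 'acbbacabcacaaccaaabacb')
  9 → (19, 'accaaabacb')
  10 → (28, 'b')
  11 → (10, 'bacabcacaaccaaabacb')
  12 → (25, 'bacb')
  13 → (6, 'bacbbacabcacaaccaaabacb')
  14 → (9, 'bbacabcacaaccaaabacb')
  15 → (14, 'bcacaaccaaabacb')
  16 → (0, 'bcccccbacbbacabcacaaccaaabacb')
  17 → (21, 'caaabacb')
  18 → (17, 'caaccaaabacb')
  19 → (12, 'cabcacaaccaaabacb')
  20 → (15, 'cacaaccaaabacb')
  21 → (27, 'cb')
  22 → (5, 'cbacbbacabcacaaccaaabacb')
  23 → (8, 'cbbacabcacaaccaaabacb')
  24 → (20, 'ccaaabacb')
  25 → (4, 'ccbacbbacabcacaaccaaabacb')
  26 → (3, 'cccbacbbacabcacaaccaaabacb')
  27 → (2, 'ccccbacbbacabcacaaccaaabacb')
  28 → (1, 'cccccbacbbacabcacaaccaaabacb')

SA = [22, 23, 18, 24, 13, 16, 11, 26, 7, 19, 28, 10, 25, 6, 9, 14, 0, 21, 17, 12, 15, 27, 5, 8, 20, 4, 3, 2, 1]
rank  pair      lcp
   1  s[22:],s[23:]  2  'aa'
   2  s[23:],s[18:]  2  'aa'
   3  s[18:],s[24:]  1  'a'
   4  s[24:],s[13:]  2  'ab'
   5  s[13:],s[16:]  1  'a'
   6  s[16:],s[11:]  3  'aca'
   7  s[11:],s[26:]  2  'ac'
   8  s[26:],s[7:]  3  'acb'
   9  s[7:],s[19:]  2  'ac'
  10  s[19:],s[28:]  0  ''
  11  s[28:],s[10:]  1  'b'
  12  s[10:],s[25:]  3  'bac'
  13  s[25:],s[6:]  4  'bacb'
  14  s[6:],s[9:]  1  'b'
  15  s[9:],s[14:]  1  'b'
  16  s[14:],s[0:]  2  'bc'
  17  s[0:],s[21:]  0  ''
  18  s[21:],s[17:]  3  'caa'
  19  s[17:],s[12:]  2  'ca'
  20  s[12:],s[15:]  2  'ca'
  21  s[15:],s[27:]  1  'c'
  22  s[27:],s[5:]  2  'cb'
  23  s[5:],s[8:]  2  'cb'
  24  s[8:],s[20:]  1  'c'
  25  s[20:],s[4:]  2  'cc'
  26  s[4:],s[3:]  2  'cc'
  27  s[3:],s[2:]  3  'ccc'
  28  s[2:],s[1:]  4  'cccc'

n(n+1)/2 = 29·30/2 = 435
Σ LCP = 0 + 2 + 2 + 1 + 2 + 1 + 3 + 2 + 3 + 2 + 0 + 1 + 3 + 4 + 1 + 1 + 2 + 0 + 3 + 2 + 2 + 1 + 2 + 2 + 1 + 2 + 2 + 3 + 4 = 54
distinct = 435 − 54 = 381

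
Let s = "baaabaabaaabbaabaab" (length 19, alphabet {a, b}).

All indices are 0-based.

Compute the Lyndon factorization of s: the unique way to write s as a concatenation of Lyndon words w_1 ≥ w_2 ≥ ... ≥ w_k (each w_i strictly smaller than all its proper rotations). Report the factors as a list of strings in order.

emit factor 1: 'b' (i=0, period=1)
emit factor 2: 'aaabaabaaabbaabaab' (i=1, period=18)

["b", "aaabaabaaabbaabaab"]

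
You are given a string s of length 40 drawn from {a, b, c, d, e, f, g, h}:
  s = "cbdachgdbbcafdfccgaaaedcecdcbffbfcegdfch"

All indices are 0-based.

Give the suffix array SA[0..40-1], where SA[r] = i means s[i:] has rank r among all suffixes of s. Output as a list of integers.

rank→(start, suffix):
  0 → (18, 'aaaedcecdcbffbfcegdfch')
  1 → (19, 'aaedcecdcbffbfcegdfch')
  2 → (3, 'achgdbbcafdfccgaaaedcecdcbffbfcegdfch')
  3 → (20, 'aedcecdcbffbfcegdfch')
  4 → (11, 'afdfccgaaaedcecdcbffbfcegdfch')
  5 → (8, 'bbcafdfccgaaaedcecdcbffbfcegdfch')
  6 → (9, 'bcafdfccgaaaedcecdcbffbfcegdfch')
  7 → (1, 'bdachgdbbcafdfccgaaaedcecdcbffbfcegdfch')
  8 → (31, 'bfcegdfch')
  9 → (28, 'bffbfcegdfch')
  10 → (10, 'cafdfccgaaaedcecdcbffbfcegdfch')
  11 → (0, 'cbdachgdbbcafdfccgaaaedcecdcbffbfcegdfch')
  12 → (27, 'cbffbfcegdfch')
  13 → (15, 'ccgaaaedcecdcbffbfcegdfch')
  14 → (25, 'cdcbffbfcegdfch')
  15 → (23, 'cecdcbffbfcegdfch')
  16 → (33, 'cegdfch')
  17 → (16, 'cgaaaedcecdcbffbfcegdfch')
  18 → (38, 'ch')
  19 → (4, 'chgdbbcafdfccgaaaedcecdcbffbfcegdfch')
  20 → (2, 'dachgdbbcafdfccgaaaedcecdcbffbfcegdfch')
  21 → (7, 'dbbcafdfccgaaaedcecdcbffbfcegdfch')
  22 → (26, 'dcbffbfcegdfch')
  23 → (22, 'dcecdcbffbfcegdfch')
  24 → (13, 'dfccgaaaedcecdcbffbfcegdfch')
  25 → (36, 'dfch')
  26 → (24, 'ecdcbffbfcegdfch')
  27 → (21, 'edcecdcbffbfcegdfch')
  28 → (34, 'egdfch')
  29 → (30, 'fbfcegdfch')
  30 → (14, 'fccgaaaedcecdcbffbfcegdfch')
  31 → (32, 'fcegdfch')
  32 → (37, 'fch')
  33 → (12, 'fdfccgaaaedcecdcbffbfcegdfch')
  34 → (29, 'ffbfcegdfch')
  35 → (17, 'gaaaedcecdcbffbfcegdfch')
  36 → (6, 'gdbbcafdfccgaaaedcecdcbffbfcegdfch')
  37 → (35, 'gdfch')
  38 → (39, 'h')
  39 → (5, 'hgdbbcafdfccgaaaedcecdcbffbfcegdfch')

[18, 19, 3, 20, 11, 8, 9, 1, 31, 28, 10, 0, 27, 15, 25, 23, 33, 16, 38, 4, 2, 7, 26, 22, 13, 36, 24, 21, 34, 30, 14, 32, 37, 12, 29, 17, 6, 35, 39, 5]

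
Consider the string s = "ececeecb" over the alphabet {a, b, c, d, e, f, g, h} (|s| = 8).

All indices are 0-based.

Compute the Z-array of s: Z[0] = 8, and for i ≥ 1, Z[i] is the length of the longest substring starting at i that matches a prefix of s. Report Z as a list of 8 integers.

[8, 0, 3, 0, 1, 2, 0, 0]

Z[0]=8
i=1: outside box; Z[1]=0
i=2: outside box; Z[2]=3 extend→box=[2,5)
i=3: min(r-i=2, Z[1]=0)=0; Z[3]=0
i=4: min(r-i=1, Z[2]=3)=1; Z[4]=1
i=5: outside box; Z[5]=2 extend→box=[5,7)
i=6: min(r-i=1, Z[1]=0)=0; Z[6]=0
i=7: outside box; Z[7]=0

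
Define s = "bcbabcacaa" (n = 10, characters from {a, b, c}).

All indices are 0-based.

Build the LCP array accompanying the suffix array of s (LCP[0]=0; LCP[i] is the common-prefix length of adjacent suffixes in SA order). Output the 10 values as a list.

[0, 1, 1, 1, 0, 1, 2, 0, 2, 1]

sorted suffixes:
  #0 SA[0]=9  'a'
  #1 SA[1]=8  'aa'
  #2 SA[2]=3  'abcacaa'
  #3 SA[3]=6  'acaa'
  #4 SA[4]=2  'babcacaa'
  #5 SA[5]=4  'bcacaa'
  #6 SA[6]=0  'bcbabcacaa'
  #7 SA[7]=7  'caa'
  #8 SA[8]=5  'cacaa'
  #9 SA[9]=1  'cbabcacaa'

SA = [9, 8, 3, 6, 2, 4, 0, 7, 5, 1]
rank  pair      lcp
   1  s[9:],s[8:]  1  'a'
   2  s[8:],s[3:]  1  'a'
   3  s[3:],s[6:]  1  'a'
   4  s[6:],s[2:]  0  ''
   5  s[2:],s[4:]  1  'b'
   6  s[4:],s[0:]  2  'bc'
   7  s[0:],s[7:]  0  ''
   8  s[7:],s[5:]  2  'ca'
   9  s[5:],s[1:]  1  'c'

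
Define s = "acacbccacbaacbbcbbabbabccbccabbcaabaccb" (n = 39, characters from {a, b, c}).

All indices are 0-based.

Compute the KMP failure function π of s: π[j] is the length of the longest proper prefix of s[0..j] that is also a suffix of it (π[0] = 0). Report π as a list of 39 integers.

π[0] = 0
j=1 s[j]='c': π[1]=0 (border '')
j=2 s[j]='a': π[2]=1 (border 'a')
j=3 s[j]='c': π[3]=2 (border 'ac')
j=4 s[j]='b': k: 2→0; π[4]=0 (border '')
j=5 s[j]='c': π[5]=0 (border '')
j=6 s[j]='c': π[6]=0 (border '')
j=7 s[j]='a': π[7]=1 (border 'a')
j=8 s[j]='c': π[8]=2 (border 'ac')
j=9 s[j]='b': k: 2→0; π[9]=0 (border '')
j=10 s[j]='a': π[10]=1 (border 'a')
j=11 s[j]='a': k: 1→0; π[11]=1 (border 'a')
j=12 s[j]='c': π[12]=2 (border 'ac')
j=13 s[j]='b': k: 2→0; π[13]=0 (border '')
j=14 s[j]='b': π[14]=0 (border '')
j=15 s[j]='c': π[15]=0 (border '')
j=16 s[j]='b': π[16]=0 (border '')
j=17 s[j]='b': π[17]=0 (border '')
j=18 s[j]='a': π[18]=1 (border 'a')
j=19 s[j]='b': k: 1→0; π[19]=0 (border '')
j=20 s[j]='b': π[20]=0 (border '')
j=21 s[j]='a': π[21]=1 (border 'a')
j=22 s[j]='b': k: 1→0; π[22]=0 (border '')
j=23 s[j]='c': π[23]=0 (border '')
j=24 s[j]='c': π[24]=0 (border '')
j=25 s[j]='b': π[25]=0 (border '')
j=26 s[j]='c': π[26]=0 (border '')
j=27 s[j]='c': π[27]=0 (border '')
j=28 s[j]='a': π[28]=1 (border 'a')
j=29 s[j]='b': k: 1→0; π[29]=0 (border '')
j=30 s[j]='b': π[30]=0 (border '')
j=31 s[j]='c': π[31]=0 (border '')
j=32 s[j]='a': π[32]=1 (border 'a')
j=33 s[j]='a': k: 1→0; π[33]=1 (border 'a')
j=34 s[j]='b': k: 1→0; π[34]=0 (border '')
j=35 s[j]='a': π[35]=1 (border 'a')
j=36 s[j]='c': π[36]=2 (border 'ac')
j=37 s[j]='c': k: 2→0; π[37]=0 (border '')
j=38 s[j]='b': π[38]=0 (border '')

[0, 0, 1, 2, 0, 0, 0, 1, 2, 0, 1, 1, 2, 0, 0, 0, 0, 0, 1, 0, 0, 1, 0, 0, 0, 0, 0, 0, 1, 0, 0, 0, 1, 1, 0, 1, 2, 0, 0]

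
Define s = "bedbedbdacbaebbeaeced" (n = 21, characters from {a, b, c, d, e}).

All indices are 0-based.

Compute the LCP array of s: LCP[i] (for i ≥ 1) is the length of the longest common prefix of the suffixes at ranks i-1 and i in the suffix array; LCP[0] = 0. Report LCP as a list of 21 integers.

[0, 1, 2, 0, 1, 1, 1, 2, 4, 0, 1, 0, 1, 1, 2, 0, 1, 1, 1, 2, 3]

rank | idx | suffix
   0 |   8 | acbaebbeaeced
   1 |  11 | aebbeaeced
   2 |  16 | aeced
   3 |  10 | baebbeaeced
   4 |  13 | bbeaeced
   5 |   6 | bdacbaebbeaeced
   6 |  14 | beaeced
   7 |   3 | bedbdacbaebbeaeced
   8 |   0 | bedbedbdacbaebbeaeced
   9 |   9 | cbaebbeaeced
  10 |  18 | ced
  11 |  20 | d
  12 |   7 | dacbaebbeaeced
  13 |   5 | dbdacbaebbeaeced
  14 |   2 | dbedbdacbaebbeaeced
  15 |  15 | eaeced
  16 |  12 | ebbeaeced
  17 |  17 | eced
  18 |  19 | ed
  19 |   4 | edbdacbaebbeaeced
  20 |   1 | edbedbdacbaebbeaeced

SA = [8, 11, 16, 10, 13, 6, 14, 3, 0, 9, 18, 20, 7, 5, 2, 15, 12, 17, 19, 4, 1]
i: (SA[i-1],SA[i]) lcp shared
  1: (8,11) 1 'a'
  2: (11,16) 2 'ae'
  3: (16,10) 0 ''
  4: (10,13) 1 'b'
  5: (13,6) 1 'b'
  6: (6,14) 1 'b'
  7: (14,3) 2 'be'
  8: (3,0) 4 'bedb'
  9: (0,9) 0 ''
  10: (9,18) 1 'c'
  11: (18,20) 0 ''
  12: (20,7) 1 'd'
  13: (7,5) 1 'd'
  14: (5,2) 2 'db'
  15: (2,15) 0 ''
  16: (15,12) 1 'e'
  17: (12,17) 1 'e'
  18: (17,19) 1 'e'
  19: (19,4) 2 'ed'
  20: (4,1) 3 'edb'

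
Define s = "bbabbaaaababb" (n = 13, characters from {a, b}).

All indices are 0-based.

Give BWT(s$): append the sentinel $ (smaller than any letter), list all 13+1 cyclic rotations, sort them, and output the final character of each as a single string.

bbaaabbbbabaa$

rank  rotation        last
    0  $bbabbaaaababb  b
    1  aaaababb$bbabb  b
    2  aaababb$bbabba  a
    3  aababb$bbabbaa  a
    4  ababb$bbabbaaa  a
    5  abb$bbabbaaaab  b
    6  abbaaaababb$bb  b
    7  b$bbabbaaaabab  b
    8  baaaababb$bbab  b
    9  babb$bbabbaaaa  a
   10  babbaaaababb$b  b
   11  bb$bbabbaaaaba  a
   12  bbaaaababb$bba  a
   13  bbabbaaaababb$  $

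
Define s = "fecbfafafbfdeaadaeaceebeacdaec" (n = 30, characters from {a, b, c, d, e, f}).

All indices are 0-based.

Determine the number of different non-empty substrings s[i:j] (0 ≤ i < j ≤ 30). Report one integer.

rank→(start, suffix):
  0 → (13, 'aadaeaceebeacdaec')
  1 → (24, 'acdaec')
  2 → (18, 'aceebeacdaec')
  3 → (14, 'adaeaceebeacdaec')
  4 → (16, 'aeaceebeacdaec')
  5 → (27, 'aec')
  6 → (5, 'afafbfdeaadaeaceebeacdaec')
  7 → (7, 'afbfdeaadaeaceebeacdaec')
  8 → (22, 'beacdaec')
  9 → (3, 'bfafafbfdeaadaeaceebeacdaec')
  10 → (9, 'bfdeaadaeaceebeacdaec')
  11 → (29, 'c')
  12 → (2, 'cbfafafbfdeaadaeaceebeacdaec')
  13 → (25, 'cdaec')
  14 → (19, 'ceebeacdaec')
  15 → (15, 'daeaceebeacdaec')
  16 → (26, 'daec')
  17 → (11, 'deaadaeaceebeacdaec')
  18 → (12, 'eaadaeaceebeacdaec')
  19 → (23, 'eacdaec')
  20 → (17, 'eaceebeacdaec')
  21 → (21, 'ebeacdaec')
  22 → (28, 'ec')
  23 → (1, 'ecbfafafbfdeaadaeaceebeacdaec')
  24 → (20, 'eebeacdaec')
  25 → (4, 'fafafbfdeaadaeaceebeacdaec')
  26 → (6, 'fafbfdeaadaeaceebeacdaec')
  27 → (8, 'fbfdeaadaeaceebeacdaec')
  28 → (10, 'fdeaadaeaceebeacdaec')
  29 → (0, 'fecbfafafbfdeaadaeaceebeacdaec')

SA = [13, 24, 18, 14, 16, 27, 5, 7, 22, 3, 9, 29, 2, 25, 19, 15, 26, 11, 12, 23, 17, 21, 28, 1, 20, 4, 6, 8, 10, 0]
i: (SA[i-1],SA[i]) lcp shared
  1: (13,24) 1 'a'
  2: (24,18) 2 'ac'
  3: (18,14) 1 'a'
  4: (14,16) 1 'a'
  5: (16,27) 2 'ae'
  6: (27,5) 1 'a'
  7: (5,7) 2 'af'
  8: (7,22) 0 ''
  9: (22,3) 1 'b'
  10: (3,9) 2 'bf'
  11: (9,29) 0 ''
  12: (29,2) 1 'c'
  13: (2,25) 1 'c'
  14: (25,19) 1 'c'
  15: (19,15) 0 ''
  16: (15,26) 3 'dae'
  17: (26,11) 1 'd'
  18: (11,12) 0 ''
  19: (12,23) 2 'ea'
  20: (23,17) 3 'eac'
  21: (17,21) 1 'e'
  22: (21,28) 1 'e'
  23: (28,1) 2 'ec'
  24: (1,20) 1 'e'
  25: (20,4) 0 ''
  26: (4,6) 3 'faf'
  27: (6,8) 1 'f'
  28: (8,10) 1 'f'
  29: (10,0) 1 'f'

n(n+1)/2 = 30·31/2 = 465
Σ LCP = 0 + 1 + 2 + 1 + 1 + 2 + 1 + 2 + 0 + 1 + 2 + 0 + 1 + 1 + 1 + 0 + 3 + 1 + 0 + 2 + 3 + 1 + 1 + 2 + 1 + 0 + 3 + 1 + 1 + 1 = 36
distinct = 465 − 36 = 429

429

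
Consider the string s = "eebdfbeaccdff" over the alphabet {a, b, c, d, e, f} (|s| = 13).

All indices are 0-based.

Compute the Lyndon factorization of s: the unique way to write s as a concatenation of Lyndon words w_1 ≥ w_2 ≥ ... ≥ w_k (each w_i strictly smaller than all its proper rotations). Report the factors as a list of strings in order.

["e", "e", "bdfbe", "accdff"]

emit factor 1: 'e' (i=0, period=1)
emit factor 2: 'e' (i=1, period=1)
emit factor 3: 'bdfbe' (i=2, period=5)
emit factor 4: 'accdff' (i=7, period=6)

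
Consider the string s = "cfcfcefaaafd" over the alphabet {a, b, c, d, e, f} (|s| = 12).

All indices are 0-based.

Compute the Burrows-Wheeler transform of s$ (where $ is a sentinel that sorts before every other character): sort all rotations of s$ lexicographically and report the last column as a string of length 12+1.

rank  rotation       last
    0  $cfcfcefaaafd  d
    1  aaafd$cfcfcef  f
    2  aafd$cfcfcefa  a
    3  afd$cfcfcefaa  a
    4  cefaaafd$cfcf  f
    5  cfcefaaafd$cf  f
    6  cfcfcefaaafd$  $
    7  d$cfcfcefaaaf  f
    8  efaaafd$cfcfc  c
    9  faaafd$cfcfce  e
   10  fcefaaafd$cfc  c
   11  fcfcefaaafd$c  c
   12  fd$cfcfcefaaa  a

dfaaff$fcecca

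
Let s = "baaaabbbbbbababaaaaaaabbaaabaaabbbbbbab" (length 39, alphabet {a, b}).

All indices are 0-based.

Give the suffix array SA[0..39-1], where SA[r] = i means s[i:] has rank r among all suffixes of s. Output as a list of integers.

[15, 16, 17, 18, 1, 24, 19, 28, 2, 25, 20, 29, 3, 37, 13, 26, 11, 21, 30, 4, 38, 14, 0, 23, 27, 36, 12, 10, 22, 35, 9, 34, 8, 33, 7, 32, 6, 31, 5]

sorted suffixes:
  #0 SA[0]=15  'aaaaaaabbaaabaaabbbbbbab'
  #1 SA[1]=16  'aaaaaabbaaabaaabbbbbbab'
  #2 SA[2]=17  'aaaaabbaaabaaabbbbbbab'
  #3 SA[3]=18  'aaaabbaaabaaabbbbbbab'
  #4 SA[4]=1  'aaaabbbbbbababaaaaaaabbaaabaaabbbbbbab'
  #5 SA[5]=24  'aaabaaabbbbbbab'
  #6 SA[6]=19  'aaabbaaabaaabbbbbbab'
  #7 SA[7]=28  'aaabbbbbbab'
  #8 SA[8]=2  'aaabbbbbbababaaaaaaabbaaabaaabbbbbbab'
  #9 SA[9]=25  'aabaaabbbbbbab'
  #10 SA[10]=20  'aabbaaabaaabbbbbbab'
  #11 SA[11]=29  'aabbbbbbab'
  #12 SA[12]=3  'aabbbbbbababaaaaaaabbaaabaaabbbbbbab'
  #13 SA[13]=37  'ab'
  #14 SA[14]=13  'abaaaaaaabbaaabaaabbbbbbab'
  #15 SA[15]=26  'abaaabbbbbbab'
  #16 SA[16]=11  'ababaaaaaaabbaaabaaabbbbbbab'
  #17 SA[17]=21  'abbaaabaaabbbbbbab'
  #18 SA[18]=30  'abbbbbbab'
  #19 SA[19]=4  'abbbbbbababaaaaaaabbaaabaaabbbbbbab'
  #20 SA[20]=38  'b'
  #21 SA[21]=14  'baaaaaaabbaaabaaabbbbbbab'
  #22 SA[22]=0  'baaaabbbbbbababaaaaaaabbaaabaaabbbbbbab'
  #23 SA[23]=23  'baaabaaabbbbbbab'
  #24 SA[24]=27  'baaabbbbbbab'
  #25 SA[25]=36  'bab'
  #26 SA[26]=12  'babaaaaaaabbaaabaaabbbbbbab'
  #27 SA[27]=10  'bababaaaaaaabbaaabaaabbbbbbab'
  #28 SA[28]=22  'bbaaabaaabbbbbbab'
  #29 SA[29]=35  'bbab'
  #30 SA[30]=9  'bbababaaaaaaabbaaabaaabbbbbbab'
  #31 SA[31]=34  'bbbab'
  #32 SA[32]=8  'bbbababaaaaaaabbaaabaaabbbbbbab'
  #33 SA[33]=33  'bbbbab'
  #34 SA[34]=7  'bbbbababaaaaaaabbaaabaaabbbbbbab'
  #35 SA[35]=32  'bbbbbab'
  #36 SA[36]=6  'bbbbbababaaaaaaabbaaabaaabbbbbbab'
  #37 SA[37]=31  'bbbbbbab'
  #38 SA[38]=5  'bbbbbbababaaaaaaabbaaabaaabbbbbbab'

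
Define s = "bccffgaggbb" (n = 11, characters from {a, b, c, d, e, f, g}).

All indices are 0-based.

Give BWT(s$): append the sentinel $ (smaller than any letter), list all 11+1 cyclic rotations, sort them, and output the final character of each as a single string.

bgbg$bccffga

rank  rotation      last
    0  $bccffgaggbb  b
    1  aggbb$bccffg  g
    2  b$bccffgaggb  b
    3  bb$bccffgagg  g
    4  bccffgaggbb$  $
    5  ccffgaggbb$b  b
    6  cffgaggbb$bc  c
    7  ffgaggbb$bcc  c
    8  fgaggbb$bccf  f
    9  gaggbb$bccff  f
   10  gbb$bccffgag  g
   11  ggbb$bccffga  a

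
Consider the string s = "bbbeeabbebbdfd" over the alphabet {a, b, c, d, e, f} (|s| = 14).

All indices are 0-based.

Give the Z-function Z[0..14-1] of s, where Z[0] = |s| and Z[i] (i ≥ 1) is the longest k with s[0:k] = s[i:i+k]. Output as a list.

Z[0]=14
i=1: fresh scan; Z[1]=2 extend→box=[1,3)
i=2: min(r-i=1, Z[1]=2)=1; Z[2]=1
i=3: fresh scan; Z[3]=0
i=4: fresh scan; Z[4]=0
i=5: fresh scan; Z[5]=0
i=6: fresh scan; Z[6]=2 extend→box=[6,8)
i=7: min(r-i=1, Z[1]=2)=1; Z[7]=1
i=8: fresh scan; Z[8]=0
i=9: fresh scan; Z[9]=2 extend→box=[9,11)
i=10: min(r-i=1, Z[1]=2)=1; Z[10]=1
i=11: fresh scan; Z[11]=0
i=12: fresh scan; Z[12]=0
i=13: fresh scan; Z[13]=0

[14, 2, 1, 0, 0, 0, 2, 1, 0, 2, 1, 0, 0, 0]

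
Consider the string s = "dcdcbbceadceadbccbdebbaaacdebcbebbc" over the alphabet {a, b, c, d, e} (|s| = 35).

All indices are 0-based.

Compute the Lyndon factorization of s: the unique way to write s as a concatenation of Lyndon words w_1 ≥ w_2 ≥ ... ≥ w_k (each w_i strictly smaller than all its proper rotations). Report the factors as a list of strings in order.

["d", "cd", "c", "bbce", "adce", "adbccbdebb", "aaacdebcbebbc"]

emit factor 1: 'd' (i=0, period=1)
emit factor 2: 'cd' (i=1, period=2)
emit factor 3: 'c' (i=3, period=1)
emit factor 4: 'bbce' (i=4, period=4)
emit factor 5: 'adce' (i=8, period=4)
emit factor 6: 'adbccbdebb' (i=12, period=10)
emit factor 7: 'aaacdebcbebbc' (i=22, period=13)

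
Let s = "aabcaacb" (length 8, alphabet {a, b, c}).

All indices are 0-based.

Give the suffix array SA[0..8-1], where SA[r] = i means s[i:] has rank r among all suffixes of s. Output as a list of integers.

[0, 4, 1, 5, 7, 2, 3, 6]

rank | idx | suffix
   0 |   0 | aabcaacb
   1 |   4 | aacb
   2 |   1 | abcaacb
   3 |   5 | acb
   4 |   7 | b
   5 |   2 | bcaacb
   6 |   3 | caacb
   7 |   6 | cb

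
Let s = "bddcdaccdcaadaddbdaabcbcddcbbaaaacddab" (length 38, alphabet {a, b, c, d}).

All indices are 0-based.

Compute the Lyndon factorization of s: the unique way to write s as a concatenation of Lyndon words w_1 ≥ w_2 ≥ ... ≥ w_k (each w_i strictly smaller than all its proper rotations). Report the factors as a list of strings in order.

["bddcd", "accdc", "aadaddbd", "aabcbcddcbb", "aaaacddab"]

emit factor 1: 'bddcd' (i=0, period=5)
emit factor 2: 'accdc' (i=5, period=5)
emit factor 3: 'aadaddbd' (i=10, period=8)
emit factor 4: 'aabcbcddcbb' (i=18, period=11)
emit factor 5: 'aaaacddab' (i=29, period=9)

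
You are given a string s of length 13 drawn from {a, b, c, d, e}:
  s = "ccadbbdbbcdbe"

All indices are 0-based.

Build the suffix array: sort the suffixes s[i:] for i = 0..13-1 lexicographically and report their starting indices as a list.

[2, 7, 4, 8, 5, 11, 1, 0, 9, 6, 3, 10, 12]

rank→(start, suffix):
  0 → (2, 'adbbdbbcdbe')
  1 → (7, 'bbcdbe')
  2 → (4, 'bbdbbcdbe')
  3 → (8, 'bcdbe')
  4 → (5, 'bdbbcdbe')
  5 → (11, 'be')
  6 → (1, 'cadbbdbbcdbe')
  7 → (0, 'ccadbbdbbcdbe')
  8 → (9, 'cdbe')
  9 → (6, 'dbbcdbe')
  10 → (3, 'dbbdbbcdbe')
  11 → (10, 'dbe')
  12 → (12, 'e')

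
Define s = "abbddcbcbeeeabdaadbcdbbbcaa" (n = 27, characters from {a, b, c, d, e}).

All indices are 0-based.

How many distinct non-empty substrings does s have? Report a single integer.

sorted suffixes:
  #0 SA[0]=26  'a'
  #1 SA[1]=25  'aa'
  #2 SA[2]=15  'aadbcdbbbcaa'
  #3 SA[3]=0  'abbddcbcbeeeabdaadbcdbbbcaa'
  #4 SA[4]=12  'abdaadbcdbbbcaa'
  #5 SA[5]=16  'adbcdbbbcaa'
  #6 SA[6]=21  'bbbcaa'
  #7 SA[7]=22  'bbcaa'
  #8 SA[8]=1  'bbddcbcbeeeabdaadbcdbbbcaa'
  #9 SA[9]=23  'bcaa'
  #10 SA[10]=6  'bcbeeeabdaadbcdbbbcaa'
  #11 SA[11]=18  'bcdbbbcaa'
  #12 SA[12]=13  'bdaadbcdbbbcaa'
  #13 SA[13]=2  'bddcbcbeeeabdaadbcdbbbcaa'
  #14 SA[14]=8  'beeeabdaadbcdbbbcaa'
  #15 SA[15]=24  'caa'
  #16 SA[16]=5  'cbcbeeeabdaadbcdbbbcaa'
  #17 SA[17]=7  'cbeeeabdaadbcdbbbcaa'
  #18 SA[18]=19  'cdbbbcaa'
  #19 SA[19]=14  'daadbcdbbbcaa'
  #20 SA[20]=20  'dbbbcaa'
  #21 SA[21]=17  'dbcdbbbcaa'
  #22 SA[22]=4  'dcbcbeeeabdaadbcdbbbcaa'
  #23 SA[23]=3  'ddcbcbeeeabdaadbcdbbbcaa'
  #24 SA[24]=11  'eabdaadbcdbbbcaa'
  #25 SA[25]=10  'eeabdaadbcdbbbcaa'
  #26 SA[26]=9  'eeeabdaadbcdbbbcaa'

SA = [26, 25, 15, 0, 12, 16, 21, 22, 1, 23, 6, 18, 13, 2, 8, 24, 5, 7, 19, 14, 20, 17, 4, 3, 11, 10, 9]
[i] adj suffixes → lcp
  [1] 26/25 → 1 ('a')
  [2] 25/15 → 2 ('aa')
  [3] 15/0 → 1 ('a')
  [4] 0/12 → 2 ('ab')
  [5] 12/16 → 1 ('a')
  [6] 16/21 → 0 ('')
  [7] 21/22 → 2 ('bb')
  [8] 22/1 → 2 ('bb')
  [9] 1/23 → 1 ('b')
  [10] 23/6 → 2 ('bc')
  [11] 6/18 → 2 ('bc')
  [12] 18/13 → 1 ('b')
  [13] 13/2 → 2 ('bd')
  [14] 2/8 → 1 ('b')
  [15] 8/24 → 0 ('')
  [16] 24/5 → 1 ('c')
  [17] 5/7 → 2 ('cb')
  [18] 7/19 → 1 ('c')
  [19] 19/14 → 0 ('')
  [20] 14/20 → 1 ('d')
  [21] 20/17 → 2 ('db')
  [22] 17/4 → 1 ('d')
  [23] 4/3 → 1 ('d')
  [24] 3/11 → 0 ('')
  [25] 11/10 → 1 ('e')
  [26] 10/9 → 2 ('ee')

n(n+1)/2 = 27·28/2 = 378
Σ LCP = 0 + 1 + 2 + 1 + 2 + 1 + 0 + 2 + 2 + 1 + 2 + 2 + 1 + 2 + 1 + 0 + 1 + 2 + 1 + 0 + 1 + 2 + 1 + 1 + 0 + 1 + 2 = 32
distinct = 378 − 32 = 346

346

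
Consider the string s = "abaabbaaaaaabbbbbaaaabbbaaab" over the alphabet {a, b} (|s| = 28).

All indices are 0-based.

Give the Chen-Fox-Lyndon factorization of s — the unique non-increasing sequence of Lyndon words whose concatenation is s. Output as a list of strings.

["ab", "aabb", "aaaaaabbbbbaaaabbbaaab"]

emit factor 1: 'ab' (i=0, period=2)
emit factor 2: 'aabb' (i=2, period=4)
emit factor 3: 'aaaaaabbbbbaaaabbbaaab' (i=6, period=22)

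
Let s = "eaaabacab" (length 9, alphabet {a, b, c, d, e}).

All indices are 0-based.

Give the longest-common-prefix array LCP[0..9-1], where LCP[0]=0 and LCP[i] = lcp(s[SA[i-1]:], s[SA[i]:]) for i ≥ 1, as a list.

sorted suffixes:
  #0 SA[0]=1  'aaabacab'
  #1 SA[1]=2  'aabacab'
  #2 SA[2]=7  'ab'
  #3 SA[3]=3  'abacab'
  #4 SA[4]=5  'acab'
  #5 SA[5]=8  'b'
  #6 SA[6]=4  'bacab'
  #7 SA[7]=6  'cab'
  #8 SA[8]=0  'eaaabacab'

SA = [1, 2, 7, 3, 5, 8, 4, 6, 0]
[i] adj suffixes → lcp
  [1] 1/2 → 2 ('aa')
  [2] 2/7 → 1 ('a')
  [3] 7/3 → 2 ('ab')
  [4] 3/5 → 1 ('a')
  [5] 5/8 → 0 ('')
  [6] 8/4 → 1 ('b')
  [7] 4/6 → 0 ('')
  [8] 6/0 → 0 ('')

[0, 2, 1, 2, 1, 0, 1, 0, 0]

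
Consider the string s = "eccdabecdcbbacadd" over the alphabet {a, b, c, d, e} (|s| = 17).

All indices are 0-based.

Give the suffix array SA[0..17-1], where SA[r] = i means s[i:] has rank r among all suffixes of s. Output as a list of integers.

sorted suffixes:
  #0 SA[0]=4  'abecdcbbacadd'
  #1 SA[1]=12  'acadd'
  #2 SA[2]=14  'add'
  #3 SA[3]=11  'bacadd'
  #4 SA[4]=10  'bbacadd'
  #5 SA[5]=5  'becdcbbacadd'
  #6 SA[6]=13  'cadd'
  #7 SA[7]=9  'cbbacadd'
  #8 SA[8]=1  'ccdabecdcbbacadd'
  #9 SA[9]=2  'cdabecdcbbacadd'
  #10 SA[10]=7  'cdcbbacadd'
  #11 SA[11]=16  'd'
  #12 SA[12]=3  'dabecdcbbacadd'
  #13 SA[13]=8  'dcbbacadd'
  #14 SA[14]=15  'dd'
  #15 SA[15]=0  'eccdabecdcbbacadd'
  #16 SA[16]=6  'ecdcbbacadd'

[4, 12, 14, 11, 10, 5, 13, 9, 1, 2, 7, 16, 3, 8, 15, 0, 6]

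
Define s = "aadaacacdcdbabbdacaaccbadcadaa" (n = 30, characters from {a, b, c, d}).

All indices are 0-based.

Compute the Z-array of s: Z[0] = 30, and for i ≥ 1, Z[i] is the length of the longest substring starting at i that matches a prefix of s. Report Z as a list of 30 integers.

[30, 1, 0, 2, 1, 0, 1, 0, 0, 0, 0, 0, 1, 0, 0, 0, 1, 0, 2, 1, 0, 0, 0, 1, 0, 0, 1, 0, 2, 1]

Z[0]=30
i=1: fresh scan; Z[1]=1 scan→box=[1,2)
i=2: fresh scan; Z[2]=0
i=3: fresh scan; Z[3]=2 scan→box=[3,5)
i=4: min(r-i=1, Z[1]=1)=1; Z[4]=1
i=5: fresh scan; Z[5]=0
i=6: fresh scan; Z[6]=1 scan→box=[6,7)
i=7: fresh scan; Z[7]=0
i=8: fresh scan; Z[8]=0
i=9: fresh scan; Z[9]=0
i=10: fresh scan; Z[10]=0
i=11: fresh scan; Z[11]=0
i=12: fresh scan; Z[12]=1 scan→box=[12,13)
i=13: fresh scan; Z[13]=0
i=14: fresh scan; Z[14]=0
i=15: fresh scan; Z[15]=0
i=16: fresh scan; Z[16]=1 scan→box=[16,17)
i=17: fresh scan; Z[17]=0
i=18: fresh scan; Z[18]=2 scan→box=[18,20)
i=19: min(r-i=1, Z[1]=1)=1; Z[19]=1
i=20: fresh scan; Z[20]=0
i=21: fresh scan; Z[21]=0
i=22: fresh scan; Z[22]=0
i=23: fresh scan; Z[23]=1 scan→box=[23,24)
i=24: fresh scan; Z[24]=0
i=25: fresh scan; Z[25]=0
i=26: fresh scan; Z[26]=1 scan→box=[26,27)
i=27: fresh scan; Z[27]=0
i=28: fresh scan; Z[28]=2 scan→box=[28,30)
i=29: min(r-i=1, Z[1]=1)=1; Z[29]=1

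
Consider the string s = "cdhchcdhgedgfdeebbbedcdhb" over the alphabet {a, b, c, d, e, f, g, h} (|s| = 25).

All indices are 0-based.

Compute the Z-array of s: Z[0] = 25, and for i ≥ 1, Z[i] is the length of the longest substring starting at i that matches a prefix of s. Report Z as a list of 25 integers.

Z[0]=25
i=1: i≥r, start 0; Z[1]=0
i=2: i≥r, start 0; Z[2]=0
i=3: i≥r, start 0; Z[3]=1 scan→box=[3,4)
i=4: i≥r, start 0; Z[4]=0
i=5: i≥r, start 0; Z[5]=3 scan→box=[5,8)
i=6: min(r-i=2, Z[1]=0)=0; Z[6]=0
i=7: min(r-i=1, Z[2]=0)=0; Z[7]=0
i=8: i≥r, start 0; Z[8]=0
i=9: i≥r, start 0; Z[9]=0
i=10: i≥r, start 0; Z[10]=0
i=11: i≥r, start 0; Z[11]=0
i=12: i≥r, start 0; Z[12]=0
i=13: i≥r, start 0; Z[13]=0
i=14: i≥r, start 0; Z[14]=0
i=15: i≥r, start 0; Z[15]=0
i=16: i≥r, start 0; Z[16]=0
i=17: i≥r, start 0; Z[17]=0
i=18: i≥r, start 0; Z[18]=0
i=19: i≥r, start 0; Z[19]=0
i=20: i≥r, start 0; Z[20]=0
i=21: i≥r, start 0; Z[21]=3 scan→box=[21,24)
i=22: min(r-i=2, Z[1]=0)=0; Z[22]=0
i=23: min(r-i=1, Z[2]=0)=0; Z[23]=0
i=24: i≥r, start 0; Z[24]=0

[25, 0, 0, 1, 0, 3, 0, 0, 0, 0, 0, 0, 0, 0, 0, 0, 0, 0, 0, 0, 0, 3, 0, 0, 0]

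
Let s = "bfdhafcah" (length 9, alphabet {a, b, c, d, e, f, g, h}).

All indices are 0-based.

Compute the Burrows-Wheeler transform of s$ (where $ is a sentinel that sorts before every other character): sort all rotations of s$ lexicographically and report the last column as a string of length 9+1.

rank  rotation    last
    0  $bfdhafcah  h
    1  afcah$bfdh  h
    2  ah$bfdhafc  c
    3  bfdhafcah$  $
    4  cah$bfdhaf  f
    5  dhafcah$bf  f
    6  fcah$bfdha  a
    7  fdhafcah$b  b
    8  h$bfdhafca  a
    9  hafcah$bfd  d

hhc$ffabad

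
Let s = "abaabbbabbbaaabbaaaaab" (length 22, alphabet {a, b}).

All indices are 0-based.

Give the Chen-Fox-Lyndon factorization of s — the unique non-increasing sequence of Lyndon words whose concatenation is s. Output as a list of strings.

emit factor 1: 'ab' (i=0, period=2)
emit factor 2: 'aabbbabbb' (i=2, period=9)
emit factor 3: 'aaabb' (i=11, period=5)
emit factor 4: 'aaaaab' (i=16, period=6)

["ab", "aabbbabbb", "aaabb", "aaaaab"]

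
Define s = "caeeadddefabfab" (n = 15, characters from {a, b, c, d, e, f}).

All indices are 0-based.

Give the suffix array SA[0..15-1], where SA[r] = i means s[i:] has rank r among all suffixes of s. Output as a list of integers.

rank→(start, suffix):
  0 → (13, 'ab')
  1 → (10, 'abfab')
  2 → (4, 'adddefabfab')
  3 → (1, 'aeeadddefabfab')
  4 → (14, 'b')
  5 → (11, 'bfab')
  6 → (0, 'caeeadddefabfab')
  7 → (5, 'dddefabfab')
  8 → (6, 'ddefabfab')
  9 → (7, 'defabfab')
  10 → (3, 'eadddefabfab')
  11 → (2, 'eeadddefabfab')
  12 → (8, 'efabfab')
  13 → (12, 'fab')
  14 → (9, 'fabfab')

[13, 10, 4, 1, 14, 11, 0, 5, 6, 7, 3, 2, 8, 12, 9]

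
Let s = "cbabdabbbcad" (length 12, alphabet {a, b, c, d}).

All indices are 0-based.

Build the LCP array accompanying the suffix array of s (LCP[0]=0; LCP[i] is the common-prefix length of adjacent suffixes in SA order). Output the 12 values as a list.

[0, 2, 1, 0, 1, 2, 1, 1, 0, 1, 0, 1]

rank | idx | suffix
   0 |   5 | abbbcad
   1 |   2 | abdabbbcad
   2 |  10 | ad
   3 |   1 | babdabbbcad
   4 |   6 | bbbcad
   5 |   7 | bbcad
   6 |   8 | bcad
   7 |   3 | bdabbbcad
   8 |   9 | cad
   9 |   0 | cbabdabbbcad
  10 |  11 | d
  11 |   4 | dabbbcad

SA = [5, 2, 10, 1, 6, 7, 8, 3, 9, 0, 11, 4]
[i] adj suffixes → lcp
  [1] 5/2 → 2 ('ab')
  [2] 2/10 → 1 ('a')
  [3] 10/1 → 0 ('')
  [4] 1/6 → 1 ('b')
  [5] 6/7 → 2 ('bb')
  [6] 7/8 → 1 ('b')
  [7] 8/3 → 1 ('b')
  [8] 3/9 → 0 ('')
  [9] 9/0 → 1 ('c')
  [10] 0/11 → 0 ('')
  [11] 11/4 → 1 ('d')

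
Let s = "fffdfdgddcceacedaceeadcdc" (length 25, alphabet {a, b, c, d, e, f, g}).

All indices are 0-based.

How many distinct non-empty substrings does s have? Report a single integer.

297

rank | idx | suffix
   0 |  12 | acedaceeadcdc
   1 |  16 | aceeadcdc
   2 |  20 | adcdc
   3 |  24 | c
   4 |   9 | cceacedaceeadcdc
   5 |  22 | cdc
   6 |  10 | ceacedaceeadcdc
   7 |  13 | cedaceeadcdc
   8 |  17 | ceeadcdc
   9 |  15 | daceeadcdc
  10 |  23 | dc
  11 |   8 | dcceacedaceeadcdc
  12 |  21 | dcdc
  13 |   7 | ddcceacedaceeadcdc
  14 |   3 | dfdgddcceacedaceeadcdc
  15 |   5 | dgddcceacedaceeadcdc
  16 |  11 | eacedaceeadcdc
  17 |  19 | eadcdc
  18 |  14 | edaceeadcdc
  19 |  18 | eeadcdc
  20 |   2 | fdfdgddcceacedaceeadcdc
  21 |   4 | fdgddcceacedaceeadcdc
  22 |   1 | ffdfdgddcceacedaceeadcdc
  23 |   0 | fffdfdgddcceacedaceeadcdc
  24 |   6 | gddcceacedaceeadcdc

SA = [12, 16, 20, 24, 9, 22, 10, 13, 17, 15, 23, 8, 21, 7, 3, 5, 11, 19, 14, 18, 2, 4, 1, 0, 6]
i: (SA[i-1],SA[i]) lcp shared
  1: (12,16) 3 'ace'
  2: (16,20) 1 'a'
  3: (20,24) 0 ''
  4: (24,9) 1 'c'
  5: (9,22) 1 'c'
  6: (22,10) 1 'c'
  7: (10,13) 2 'ce'
  8: (13,17) 2 'ce'
  9: (17,15) 0 ''
  10: (15,23) 1 'd'
  11: (23,8) 2 'dc'
  12: (8,21) 2 'dc'
  13: (21,7) 1 'd'
  14: (7,3) 1 'd'
  15: (3,5) 1 'd'
  16: (5,11) 0 ''
  17: (11,19) 2 'ea'
  18: (19,14) 1 'e'
  19: (14,18) 1 'e'
  20: (18,2) 0 ''
  21: (2,4) 2 'fd'
  22: (4,1) 1 'f'
  23: (1,0) 2 'ff'
  24: (0,6) 0 ''

n(n+1)/2 = 25·26/2 = 325
Σ LCP = 0 + 3 + 1 + 0 + 1 + 1 + 1 + 2 + 2 + 0 + 1 + 2 + 2 + 1 + 1 + 1 + 0 + 2 + 1 + 1 + 0 + 2 + 1 + 2 + 0 = 28
distinct = 325 − 28 = 297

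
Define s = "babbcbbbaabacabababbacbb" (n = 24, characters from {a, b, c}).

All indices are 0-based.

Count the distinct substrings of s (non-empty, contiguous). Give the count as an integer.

rank | idx | suffix
   0 |   8 | aabacabababbacbb
   1 |  13 | abababbacbb
   2 |  15 | ababbacbb
   3 |   9 | abacabababbacbb
   4 |  17 | abbacbb
   5 |   1 | abbcbbbaabacabababbacbb
   6 |  11 | acabababbacbb
   7 |  20 | acbb
   8 |  23 | b
   9 |   7 | baabacabababbacbb
  10 |  14 | bababbacbb
  11 |  16 | babbacbb
  12 |   0 | babbcbbbaabacabababbacbb
  13 |  10 | bacabababbacbb
  14 |  19 | bacbb
  15 |  22 | bb
  16 |   6 | bbaabacabababbacbb
  17 |  18 | bbacbb
  18 |   5 | bbbaabacabababbacbb
  19 |   2 | bbcbbbaabacabababbacbb
  20 |   3 | bcbbbaabacabababbacbb
  21 |  12 | cabababbacbb
  22 |  21 | cbb
  23 |   4 | cbbbaabacabababbacbb

SA = [8, 13, 15, 9, 17, 1, 11, 20, 23, 7, 14, 16, 0, 10, 19, 22, 6, 18, 5, 2, 3, 12, 21, 4]
[i] adj suffixes → lcp
  [1] 8/13 → 1 ('a')
  [2] 13/15 → 4 ('abab')
  [3] 15/9 → 3 ('aba')
  [4] 9/17 → 2 ('ab')
  [5] 17/1 → 3 ('abb')
  [6] 1/11 → 1 ('a')
  [7] 11/20 → 2 ('ac')
  [8] 20/23 → 0 ('')
  [9] 23/7 → 1 ('b')
  [10] 7/14 → 2 ('ba')
  [11] 14/16 → 3 ('bab')
  [12] 16/0 → 4 ('babb')
  [13] 0/10 → 2 ('ba')
  [14] 10/19 → 3 ('bac')
  [15] 19/22 → 1 ('b')
  [16] 22/6 → 2 ('bb')
  [17] 6/18 → 3 ('bba')
  [18] 18/5 → 2 ('bb')
  [19] 5/2 → 2 ('bb')
  [20] 2/3 → 1 ('b')
  [21] 3/12 → 0 ('')
  [22] 12/21 → 1 ('c')
  [23] 21/4 → 3 ('cbb')

n(n+1)/2 = 24·25/2 = 300
Σ LCP = 0 + 1 + 4 + 3 + 2 + 3 + 1 + 2 + 0 + 1 + 2 + 3 + 4 + 2 + 3 + 1 + 2 + 3 + 2 + 2 + 1 + 0 + 1 + 3 = 46
distinct = 300 − 46 = 254

254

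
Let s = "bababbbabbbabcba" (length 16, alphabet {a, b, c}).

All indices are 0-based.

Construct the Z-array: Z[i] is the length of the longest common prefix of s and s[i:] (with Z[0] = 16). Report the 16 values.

[16, 0, 3, 0, 1, 1, 3, 0, 1, 1, 3, 0, 1, 0, 2, 0]

Z[0]=16
i=1: i≥r, start 0; Z[1]=0
i=2: i≥r, start 0; Z[2]=3 grow→box=[2,5)
i=3: min(r-i=2, Z[1]=0)=0; Z[3]=0
i=4: min(r-i=1, Z[2]=3)=1; Z[4]=1
i=5: i≥r, start 0; Z[5]=1 grow→box=[5,6)
i=6: i≥r, start 0; Z[6]=3 grow→box=[6,9)
i=7: min(r-i=2, Z[1]=0)=0; Z[7]=0
i=8: min(r-i=1, Z[2]=3)=1; Z[8]=1
i=9: i≥r, start 0; Z[9]=1 grow→box=[9,10)
i=10: i≥r, start 0; Z[10]=3 grow→box=[10,13)
i=11: min(r-i=2, Z[1]=0)=0; Z[11]=0
i=12: min(r-i=1, Z[2]=3)=1; Z[12]=1
i=13: i≥r, start 0; Z[13]=0
i=14: i≥r, start 0; Z[14]=2 grow→box=[14,16)
i=15: min(r-i=1, Z[1]=0)=0; Z[15]=0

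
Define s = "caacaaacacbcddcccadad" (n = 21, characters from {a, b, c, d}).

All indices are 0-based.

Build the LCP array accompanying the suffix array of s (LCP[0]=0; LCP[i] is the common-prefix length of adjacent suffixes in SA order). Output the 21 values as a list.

sorted suffixes:
  #0 SA[0]=4  'aaacacbcddcccadad'
  #1 SA[1]=1  'aacaaacacbcddcccadad'
  #2 SA[2]=5  'aacacbcddcccadad'
  #3 SA[3]=2  'acaaacacbcddcccadad'
  #4 SA[4]=6  'acacbcddcccadad'
  #5 SA[5]=8  'acbcddcccadad'
  #6 SA[6]=19  'ad'
  #7 SA[7]=17  'adad'
  #8 SA[8]=10  'bcddcccadad'
  #9 SA[9]=3  'caaacacbcddcccadad'
  #10 SA[10]=0  'caacaaacacbcddcccadad'
  #11 SA[11]=7  'cacbcddcccadad'
  #12 SA[12]=16  'cadad'
  #13 SA[13]=9  'cbcddcccadad'
  #14 SA[14]=15  'ccadad'
  #15 SA[15]=14  'cccadad'
  #16 SA[16]=11  'cddcccadad'
  #17 SA[17]=20  'd'
  #18 SA[18]=18  'dad'
  #19 SA[19]=13  'dcccadad'
  #20 SA[20]=12  'ddcccadad'

SA = [4, 1, 5, 2, 6, 8, 19, 17, 10, 3, 0, 7, 16, 9, 15, 14, 11, 20, 18, 13, 12]
i: (SA[i-1],SA[i]) lcp shared
  1: (4,1) 2 'aa'
  2: (1,5) 4 'aaca'
  3: (5,2) 1 'a'
  4: (2,6) 3 'aca'
  5: (6,8) 2 'ac'
  6: (8,19) 1 'a'
  7: (19,17) 2 'ad'
  8: (17,10) 0 ''
  9: (10,3) 0 ''
  10: (3,0) 3 'caa'
  11: (0,7) 2 'ca'
  12: (7,16) 2 'ca'
  13: (16,9) 1 'c'
  14: (9,15) 1 'c'
  15: (15,14) 2 'cc'
  16: (14,11) 1 'c'
  17: (11,20) 0 ''
  18: (20,18) 1 'd'
  19: (18,13) 1 'd'
  20: (13,12) 1 'd'

[0, 2, 4, 1, 3, 2, 1, 2, 0, 0, 3, 2, 2, 1, 1, 2, 1, 0, 1, 1, 1]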